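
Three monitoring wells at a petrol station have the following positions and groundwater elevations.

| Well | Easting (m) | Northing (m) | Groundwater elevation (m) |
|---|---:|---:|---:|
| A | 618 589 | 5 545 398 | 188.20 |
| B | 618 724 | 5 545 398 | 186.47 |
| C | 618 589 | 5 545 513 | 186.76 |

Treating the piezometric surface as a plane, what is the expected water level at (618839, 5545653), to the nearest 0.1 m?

181.8 m

∂h/∂x = (186.47 − 188.20) / (618724 − 618589) = -0.01281
∂h/∂y = (186.76 − 188.20) / (5545513 − 5545398) = -0.01252
h(618839, 5545653) = 188.20 + (-0.01281)·(250) + (-0.01252)·(255) = 188.20 -3.204 -3.193 = 181.803 m.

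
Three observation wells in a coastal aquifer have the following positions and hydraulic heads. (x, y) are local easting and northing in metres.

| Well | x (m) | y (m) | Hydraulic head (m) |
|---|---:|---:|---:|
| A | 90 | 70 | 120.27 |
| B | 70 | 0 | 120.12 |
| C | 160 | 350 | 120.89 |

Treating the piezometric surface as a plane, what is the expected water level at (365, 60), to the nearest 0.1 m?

119.7 m

Taking A as reference: B−A = (-20, -70, -0.15); C−A = (70, 280, +0.62).
Determinant of the coordinate differences = (-20)·280 − 70·(-70) = -700.
∂h/∂x = [(-0.15)·280 − (+0.62)·(-70)] / -700 = -0.002000
∂h/∂y = [(-20)·(+0.62) − 70·(-0.15)] / -700 = +0.002714
h(365, 60) = 120.27 + (-0.002000)·(275) + (+0.002714)·(-10) = 120.27 -0.550 -0.027 = 119.693 m.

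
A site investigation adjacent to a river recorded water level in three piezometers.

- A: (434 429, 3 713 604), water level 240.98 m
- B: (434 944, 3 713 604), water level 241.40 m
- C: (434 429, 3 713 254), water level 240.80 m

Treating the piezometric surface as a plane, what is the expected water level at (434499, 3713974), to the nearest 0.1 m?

241.2 m

∂h/∂x = (241.40 − 240.98) / (434944 − 434429) = +0.0008155
∂h/∂y = (240.80 − 240.98) / (3713254 − 3713604) = +0.0005143
h(434499, 3713974) = 240.98 + (+0.0008155)·(70) + (+0.0005143)·(370) = 240.98 +0.057 +0.190 = 241.227 m.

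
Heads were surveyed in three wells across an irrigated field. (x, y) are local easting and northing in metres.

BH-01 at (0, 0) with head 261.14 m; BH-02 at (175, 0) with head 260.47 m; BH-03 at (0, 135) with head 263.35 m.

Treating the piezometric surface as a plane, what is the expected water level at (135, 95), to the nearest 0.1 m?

262.2 m

∂h/∂x = (260.47 − 261.14) / (175 − 0) = -0.003829
∂h/∂y = (263.35 − 261.14) / (135 − 0) = +0.01637
h(135, 95) = 261.14 + (-0.003829)·(135) + (+0.01637)·(95) = 261.14 -0.517 +1.555 = 262.178 m.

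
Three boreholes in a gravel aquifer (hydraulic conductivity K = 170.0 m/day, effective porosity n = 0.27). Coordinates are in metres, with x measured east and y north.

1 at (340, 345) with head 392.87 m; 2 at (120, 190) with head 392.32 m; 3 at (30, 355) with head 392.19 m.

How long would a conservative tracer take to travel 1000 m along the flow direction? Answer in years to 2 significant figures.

1.9 years

Differences from 1: to 2 (Δx, Δy, Δh) = (-220, -155, -0.55); to 3 = (-310, 10, -0.68).
Solve a·Δx + b·Δy = Δh: det = (-220)·10 − (-310)·(-155) = -50250.
∂h/∂x = [(-0.55)·10 − (-0.68)·(-155)] / -50250 = +0.002207
∂h/∂y = [(-220)·(-0.68) − (-310)·(-0.55)] / -50250 = +0.0004159
|∇h| = √(0.002207² + 0.0004159²) = 0.002246
Seepage velocity v = K·i/n = 170.0 × 0.002246 / 0.27 = 1.414 m/day.
t = 1000 / 1.414 = 707.2 days = 1.94 years.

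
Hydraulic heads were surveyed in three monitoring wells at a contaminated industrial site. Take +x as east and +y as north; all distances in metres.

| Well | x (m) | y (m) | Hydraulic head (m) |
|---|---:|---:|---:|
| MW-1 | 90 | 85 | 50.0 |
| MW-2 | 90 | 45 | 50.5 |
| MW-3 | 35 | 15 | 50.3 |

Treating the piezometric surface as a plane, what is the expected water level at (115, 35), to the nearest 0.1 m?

50.9 m

With h = a·x + b·y + c and MW-1 as origin, the differences give:
  0·a + (-40)·b = +0.5
  (-55)·a + (-70)·b = +0.3
Eliminate b (×(-70) and ×(-40), subtract): -2200·a = -23.00 → a = ∂h/∂x = +0.01045
Back-substitute: b = ∂h/∂y = -0.01250.
h(115, 35) = 50.0 + (+0.01045)·(25) + (-0.01250)·(-50) = 50.0 +0.261 +0.625 = 50.886 m.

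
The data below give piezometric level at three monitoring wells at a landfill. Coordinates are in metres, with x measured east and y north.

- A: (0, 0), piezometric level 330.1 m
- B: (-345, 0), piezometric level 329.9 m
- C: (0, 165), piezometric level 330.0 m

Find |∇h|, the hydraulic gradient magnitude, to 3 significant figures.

∂h/∂x = (329.9 − 330.1) / (-345 − 0) = +0.0005797
∂h/∂y = (330.0 − 330.1) / (165 − 0) = -0.0006061
|∇h| = √(0.0005797² + -0.0006061²) = 0.0008387

0.000839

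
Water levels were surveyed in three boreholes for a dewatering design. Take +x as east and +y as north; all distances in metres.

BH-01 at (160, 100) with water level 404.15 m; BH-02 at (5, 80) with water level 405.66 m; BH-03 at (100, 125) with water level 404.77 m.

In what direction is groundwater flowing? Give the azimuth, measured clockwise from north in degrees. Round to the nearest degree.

096°

Differences from BH-01: to BH-02 (Δx, Δy, Δh) = (-155, -20, +1.51); to BH-03 = (-60, 25, +0.62).
Determinant of the coordinate differences = (-155)·25 − (-60)·(-20) = -5075.
∂h/∂x = [(+1.51)·25 − (+0.62)·(-20)] / -5075 = -0.009882
∂h/∂y = [(-155)·(+0.62) − (-60)·(+1.51)] / -5075 = +0.001084
Flow direction (−∇h) has components (+0.009882 E, -0.001084 N).
Azimuth = atan2(E, N) = atan2(+0.009882, -0.001084) = 96.3° ≈ 096°.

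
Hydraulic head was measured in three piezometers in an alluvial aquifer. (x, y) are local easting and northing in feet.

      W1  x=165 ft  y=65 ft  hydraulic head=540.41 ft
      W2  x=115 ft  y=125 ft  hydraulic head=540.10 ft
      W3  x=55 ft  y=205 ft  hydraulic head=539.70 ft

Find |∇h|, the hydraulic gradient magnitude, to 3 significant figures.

With h = a·x + b·y + c and W1 as origin, the differences give:
  (-50)·a + 60·b = -0.31
  (-110)·a + 140·b = -0.71
Eliminate b (×140 and ×60, subtract): -400·a = -0.800 → a = ∂h/∂x = +0.002000
Back-substitute: b = ∂h/∂y = -0.003500.
|∇h| = √(0.002000² + -0.003500²) = 0.004031

0.00403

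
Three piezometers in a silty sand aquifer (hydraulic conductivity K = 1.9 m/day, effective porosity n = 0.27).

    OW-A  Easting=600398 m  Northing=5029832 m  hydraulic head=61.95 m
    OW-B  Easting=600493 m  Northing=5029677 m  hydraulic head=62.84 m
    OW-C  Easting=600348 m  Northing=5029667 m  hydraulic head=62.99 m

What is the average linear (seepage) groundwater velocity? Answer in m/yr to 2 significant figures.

Differences from OW-A: to OW-B (Δx, Δy, Δh) = (95, -155, +0.89); to OW-C = (-50, -165, +1.04).
Determinant of the coordinate differences = 95·(-165) − (-50)·(-155) = -23425.
∂h/∂x = [(+0.89)·(-165) − (+1.04)·(-155)] / -23425 = -0.0006126
∂h/∂y = [95·(+1.04) − (-50)·(+0.89)] / -23425 = -0.006117
|∇h| = √(-0.0006126² + -0.006117²) = 0.006148
Seepage velocity v = K·i/n = 1.9 × 0.006148 / 0.27 = 0.04326 m/day = 15.8 m/yr.

16 m/yr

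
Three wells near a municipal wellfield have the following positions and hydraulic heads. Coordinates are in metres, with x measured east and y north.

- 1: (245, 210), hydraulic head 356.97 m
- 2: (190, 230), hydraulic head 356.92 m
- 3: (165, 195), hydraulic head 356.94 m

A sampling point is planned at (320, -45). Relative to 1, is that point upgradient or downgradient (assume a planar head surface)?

Differences from 1: to 2 (Δx, Δy, Δh) = (-55, 20, -0.05); to 3 = (-80, -15, -0.03).
Solve a·Δx + b·Δy = Δh: det = (-55)·(-15) − (-80)·20 = 2425.
∂h/∂x = [(-0.05)·(-15) − (-0.03)·20] / 2425 = +0.0005567
∂h/∂y = [(-55)·(-0.03) − (-80)·(-0.05)] / 2425 = -0.0009691
Head at (320, -45) = 356.97 + (+0.0005567)·(75) + (-0.0009691)·(-255) = 357.26 m.
That is higher than the 356.97 m at 1, so the point is upgradient.

upgradient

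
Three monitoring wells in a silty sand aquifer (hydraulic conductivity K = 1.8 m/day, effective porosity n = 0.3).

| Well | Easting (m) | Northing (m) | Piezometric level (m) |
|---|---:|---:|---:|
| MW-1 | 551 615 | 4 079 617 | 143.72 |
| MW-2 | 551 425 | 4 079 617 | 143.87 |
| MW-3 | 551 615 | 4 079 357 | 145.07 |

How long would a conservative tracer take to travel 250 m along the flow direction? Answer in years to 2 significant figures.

22 years

∂h/∂x = (143.87 − 143.72) / (551425 − 551615) = -0.0007895
∂h/∂y = (145.07 − 143.72) / (4079357 − 4079617) = -0.005192
|∇h| = √(-0.0007895² + -0.005192²) = 0.005252
Seepage velocity v = K·i/n = 1.8 × 0.005252 / 0.3 = 0.03151 m/day.
t = 250 / 0.03151 = 7934 days = 21.7 years.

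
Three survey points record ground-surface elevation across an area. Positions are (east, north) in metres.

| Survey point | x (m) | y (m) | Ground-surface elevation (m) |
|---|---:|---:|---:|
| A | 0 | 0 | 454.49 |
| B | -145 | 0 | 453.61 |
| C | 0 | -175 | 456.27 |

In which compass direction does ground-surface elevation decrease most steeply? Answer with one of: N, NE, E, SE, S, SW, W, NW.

NW

∂z/∂x = (453.61 − 454.49) / (-145 − 0) = +0.006069
∂z/∂y = (456.27 − 454.49) / (-175 − 0) = -0.01017
Steepest decrease is along −∇f = (-0.006069 E, +0.01017 N) → northwest.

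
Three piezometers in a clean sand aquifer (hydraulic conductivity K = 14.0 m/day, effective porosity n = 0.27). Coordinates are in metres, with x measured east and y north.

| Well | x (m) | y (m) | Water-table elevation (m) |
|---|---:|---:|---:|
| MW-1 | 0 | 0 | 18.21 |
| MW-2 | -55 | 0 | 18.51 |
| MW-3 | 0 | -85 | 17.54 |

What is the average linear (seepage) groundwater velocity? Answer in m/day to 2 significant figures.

0.50 m/day

∂h/∂x = (18.51 − 18.21) / (-55 − 0) = -0.005455
∂h/∂y = (17.54 − 18.21) / (-85 − 0) = +0.007882
|∇h| = √(-0.005455² + 0.007882²) = 0.009586
Seepage velocity v = K·i/n = 14.0 × 0.009586 / 0.27 = 0.4971 m/day.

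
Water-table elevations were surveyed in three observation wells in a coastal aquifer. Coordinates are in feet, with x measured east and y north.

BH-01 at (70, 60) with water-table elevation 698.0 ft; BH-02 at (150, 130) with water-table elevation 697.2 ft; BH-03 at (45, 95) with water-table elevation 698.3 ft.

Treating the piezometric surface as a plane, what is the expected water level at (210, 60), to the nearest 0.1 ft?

696.5 ft

Differences from BH-01: to BH-02 (Δx, Δy, Δh) = (80, 70, -0.8); to BH-03 = (-25, 35, +0.3).
Determinant of the coordinate differences = 80·35 − (-25)·70 = 4550.
∂h/∂x = [(-0.8)·35 − (+0.3)·70] / 4550 = -0.01077
∂h/∂y = [80·(+0.3) − (-25)·(-0.8)] / 4550 = +0.0008791
h(210, 60) = 698.0 + (-0.01077)·(140) + (+0.0008791)·(0) = 698.0 -1.508 +0.000 = 696.492 ft.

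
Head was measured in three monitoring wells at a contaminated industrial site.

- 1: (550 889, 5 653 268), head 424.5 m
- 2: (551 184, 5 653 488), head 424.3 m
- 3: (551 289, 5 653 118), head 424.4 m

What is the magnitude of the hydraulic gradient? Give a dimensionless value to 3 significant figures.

0.000548

Three-point gradient (reference 1): Δ to 2 = (295, 220, -0.2), Δ to 3 = (400, -150, -0.1).
∂h/∂x = -0.0003932, ∂h/∂y = -0.0003819 (det = -132250).
|∇h| = √(-0.0003932² + -0.0003819²) = 0.0005481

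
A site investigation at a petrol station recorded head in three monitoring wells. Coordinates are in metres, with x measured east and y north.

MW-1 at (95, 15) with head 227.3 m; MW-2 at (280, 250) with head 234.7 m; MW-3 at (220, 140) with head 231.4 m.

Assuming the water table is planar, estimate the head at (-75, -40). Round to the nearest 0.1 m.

224.8 m

Taking MW-1 as reference: MW-2−MW-1 = (185, 235, +7.4); MW-3−MW-1 = (125, 125, +4.1).
Solve a·Δx + b·Δy = Δh: det = 185·125 − 125·235 = -6250.
∂h/∂x = [(+7.4)·125 − (+4.1)·235] / -6250 = +0.006160
∂h/∂y = [185·(+4.1) − 125·(+7.4)] / -6250 = +0.02664
h(-75, -40) = 227.3 + (+0.006160)·(-170) + (+0.02664)·(-55) = 227.3 -1.047 -1.465 = 224.788 m.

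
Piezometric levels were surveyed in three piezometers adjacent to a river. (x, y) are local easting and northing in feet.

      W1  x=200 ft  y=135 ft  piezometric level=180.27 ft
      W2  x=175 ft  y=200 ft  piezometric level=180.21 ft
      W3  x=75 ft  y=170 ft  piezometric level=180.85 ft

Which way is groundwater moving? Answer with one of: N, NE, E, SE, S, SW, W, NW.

Differences from W1: to W2 (Δx, Δy, Δh) = (-25, 65, -0.06); to W3 = (-125, 35, +0.58).
Determinant of the coordinate differences = (-25)·35 − (-125)·65 = 7250.
∂h/∂x = [(-0.06)·35 − (+0.58)·65] / 7250 = -0.005490
∂h/∂y = [(-25)·(+0.58) − (-125)·(-0.06)] / 7250 = -0.003034
Flow = −∇h = (+0.005490 east, +0.003034 north), which points northeast.

NE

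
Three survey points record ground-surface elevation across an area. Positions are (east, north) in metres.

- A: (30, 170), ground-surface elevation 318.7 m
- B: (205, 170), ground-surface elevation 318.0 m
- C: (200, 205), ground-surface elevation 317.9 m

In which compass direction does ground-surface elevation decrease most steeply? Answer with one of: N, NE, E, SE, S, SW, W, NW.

NE

Three-point gradient (reference A): Δ to B = (175, 0, -0.7), Δ to C = (170, 35, -0.8).
∂z/∂x = -0.004000, ∂z/∂y = -0.003429 (det = 6125).
Steepest decrease is along −∇f = (+0.004000 E, +0.003429 N) → northeast.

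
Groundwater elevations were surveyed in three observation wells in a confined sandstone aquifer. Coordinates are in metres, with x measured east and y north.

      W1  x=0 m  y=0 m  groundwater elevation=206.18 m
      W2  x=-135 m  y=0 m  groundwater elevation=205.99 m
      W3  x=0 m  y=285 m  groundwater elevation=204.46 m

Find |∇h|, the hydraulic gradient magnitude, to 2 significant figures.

∂h/∂x = (205.99 − 206.18) / (-135 − 0) = +0.001407
∂h/∂y = (204.46 − 206.18) / (285 − 0) = -0.006035
|∇h| = √(0.001407² + -0.006035²) = 0.006197

0.0062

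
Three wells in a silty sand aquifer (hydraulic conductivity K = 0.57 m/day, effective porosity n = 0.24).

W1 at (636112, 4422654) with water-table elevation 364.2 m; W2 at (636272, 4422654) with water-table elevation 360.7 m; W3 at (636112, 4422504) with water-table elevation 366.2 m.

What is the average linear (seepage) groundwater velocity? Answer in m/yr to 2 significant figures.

22 m/yr

∂h/∂x = (360.7 − 364.2) / (636272 − 636112) = -0.02187
∂h/∂y = (366.2 − 364.2) / (4422504 − 4422654) = -0.01333
|∇h| = √(-0.02187² + -0.01333²) = 0.02561
Seepage velocity v = K·i/n = 0.57 × 0.02561 / 0.24 = 0.06082 m/day = 22.21 m/yr.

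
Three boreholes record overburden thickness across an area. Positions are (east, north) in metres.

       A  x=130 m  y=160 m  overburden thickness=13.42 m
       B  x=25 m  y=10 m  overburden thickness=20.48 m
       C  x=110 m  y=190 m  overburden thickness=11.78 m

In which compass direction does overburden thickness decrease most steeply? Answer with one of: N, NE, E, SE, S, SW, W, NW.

Taking A as reference: B−A = (-105, -150, +7.06); C−A = (-20, 30, -1.64).
Solve a·Δx + b·Δy = Δd: det = (-105)·30 − (-20)·(-150) = -6150.
∂d/∂x = [(+7.06)·30 − (-1.64)·(-150)] / -6150 = +0.005561
∂d/∂y = [(-105)·(-1.64) − (-20)·(+7.06)] / -6150 = -0.05096
Steepest decrease is along −∇f = (-0.005561 E, +0.05096 N) → north.

N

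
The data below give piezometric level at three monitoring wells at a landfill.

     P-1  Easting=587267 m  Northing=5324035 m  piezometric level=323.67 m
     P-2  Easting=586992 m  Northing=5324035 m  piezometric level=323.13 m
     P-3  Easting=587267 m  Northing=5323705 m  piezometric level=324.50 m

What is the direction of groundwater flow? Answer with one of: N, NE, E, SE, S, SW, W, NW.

∂h/∂x = (323.13 − 323.67) / (586992 − 587267) = +0.001964
∂h/∂y = (324.50 − 323.67) / (5323705 − 5324035) = -0.002515
Flow = −∇h = (-0.001964 east, +0.002515 north), which points northwest.

NW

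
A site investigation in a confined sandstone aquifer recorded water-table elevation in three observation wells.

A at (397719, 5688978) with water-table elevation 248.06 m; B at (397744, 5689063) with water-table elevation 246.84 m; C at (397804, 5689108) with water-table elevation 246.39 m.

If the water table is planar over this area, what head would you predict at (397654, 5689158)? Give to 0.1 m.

With h = a·x + b·y + c and A as origin, the differences give:
  25·a + 85·b = -1.22
  85·a + 130·b = -1.67
Eliminate b (×130 and ×85, subtract): -3975·a = -16.650 → a = ∂h/∂x = +0.004189
Back-substitute: b = ∂h/∂y = -0.01558.
h(397654, 5689158) = 248.06 + (+0.004189)·(-65) + (-0.01558)·(180) = 248.06 -0.272 -2.805 = 244.982 m.

245.0 m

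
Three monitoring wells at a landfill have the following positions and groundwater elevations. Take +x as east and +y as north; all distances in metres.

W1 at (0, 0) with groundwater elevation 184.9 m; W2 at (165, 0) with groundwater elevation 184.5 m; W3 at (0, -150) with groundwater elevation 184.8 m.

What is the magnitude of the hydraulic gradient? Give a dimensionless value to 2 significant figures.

0.0025

∂h/∂x = (184.5 − 184.9) / (165 − 0) = -0.002424
∂h/∂y = (184.8 − 184.9) / (-150 − 0) = +0.0006667
|∇h| = √(-0.002424² + 0.0006667²) = 0.002514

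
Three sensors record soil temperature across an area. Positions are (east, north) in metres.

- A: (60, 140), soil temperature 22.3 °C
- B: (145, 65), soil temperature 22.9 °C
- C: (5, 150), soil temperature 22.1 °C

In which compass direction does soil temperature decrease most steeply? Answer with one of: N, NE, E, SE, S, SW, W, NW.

Differences from A: to B (Δx, Δy, Δh) = (85, -75, +0.6); to C = (-55, 10, -0.2).
Determinant of the coordinate differences = 85·10 − (-55)·(-75) = -3275.
∂T/∂x = [(+0.6)·10 − (-0.2)·(-75)] / -3275 = +0.002748
∂T/∂y = [85·(-0.2) − (-55)·(+0.6)] / -3275 = -0.004885
Steepest decrease is along −∇f = (-0.002748 E, +0.004885 N) → northwest.

NW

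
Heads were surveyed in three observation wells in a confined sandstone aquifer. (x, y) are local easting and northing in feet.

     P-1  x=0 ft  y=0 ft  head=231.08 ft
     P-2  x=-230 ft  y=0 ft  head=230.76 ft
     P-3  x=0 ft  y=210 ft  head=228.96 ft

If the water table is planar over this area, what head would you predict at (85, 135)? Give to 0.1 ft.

229.8 ft

∂h/∂x = (230.76 − 231.08) / (-230 − 0) = +0.001391
∂h/∂y = (228.96 − 231.08) / (210 − 0) = -0.01010
h(85, 135) = 231.08 + (+0.001391)·(85) + (-0.01010)·(135) = 231.08 +0.118 -1.363 = 229.835 ft.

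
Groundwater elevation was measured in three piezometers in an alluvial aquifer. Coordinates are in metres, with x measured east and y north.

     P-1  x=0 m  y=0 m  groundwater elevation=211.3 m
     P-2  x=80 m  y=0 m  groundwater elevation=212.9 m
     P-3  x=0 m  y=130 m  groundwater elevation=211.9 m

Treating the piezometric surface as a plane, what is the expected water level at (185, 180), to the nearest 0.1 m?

215.8 m

∂h/∂x = (212.9 − 211.3) / (80 − 0) = +0.02000
∂h/∂y = (211.9 − 211.3) / (130 − 0) = +0.004615
h(185, 180) = 211.3 + (+0.02000)·(185) + (+0.004615)·(180) = 211.3 +3.700 +0.831 = 215.831 m.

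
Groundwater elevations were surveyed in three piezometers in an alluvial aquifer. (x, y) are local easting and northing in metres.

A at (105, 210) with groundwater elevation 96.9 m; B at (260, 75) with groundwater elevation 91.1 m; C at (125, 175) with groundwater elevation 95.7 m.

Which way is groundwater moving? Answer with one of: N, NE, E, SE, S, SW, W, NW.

Differences from A: to B (Δx, Δy, Δh) = (155, -135, -5.8); to C = (20, -35, -1.2).
Determinant of the coordinate differences = 155·(-35) − 20·(-135) = -2725.
∂h/∂x = [(-5.8)·(-35) − (-1.2)·(-135)] / -2725 = -0.01505
∂h/∂y = [155·(-1.2) − 20·(-5.8)] / -2725 = +0.02569
Flow = −∇h = (+0.01505 east, -0.02569 north), which points southeast.

SE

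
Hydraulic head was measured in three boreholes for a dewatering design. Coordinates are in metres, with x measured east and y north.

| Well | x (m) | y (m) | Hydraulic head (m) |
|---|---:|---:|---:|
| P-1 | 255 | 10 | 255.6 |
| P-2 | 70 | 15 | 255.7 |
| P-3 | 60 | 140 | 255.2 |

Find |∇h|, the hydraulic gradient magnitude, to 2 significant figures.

0.0041

Taking P-1 as reference: P-2−P-1 = (-185, 5, +0.1); P-3−P-1 = (-195, 130, -0.4).
Solve a·Δx + b·Δy = Δh: det = (-185)·130 − (-195)·5 = -23075.
∂h/∂x = [(+0.1)·130 − (-0.4)·5] / -23075 = -0.0006501
∂h/∂y = [(-185)·(-0.4) − (-195)·(+0.1)] / -23075 = -0.004052
|∇h| = √(-0.0006501² + -0.004052²) = 0.004104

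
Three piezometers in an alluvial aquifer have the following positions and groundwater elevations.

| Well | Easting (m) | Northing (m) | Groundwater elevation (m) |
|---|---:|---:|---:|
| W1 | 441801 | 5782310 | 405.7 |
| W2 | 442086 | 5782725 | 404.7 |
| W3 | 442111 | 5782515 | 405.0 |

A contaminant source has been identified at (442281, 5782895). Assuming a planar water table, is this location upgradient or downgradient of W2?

Taking W1 as reference: W2−W1 = (285, 415, -1.0); W3−W1 = (310, 205, -0.7).
Determinant of the coordinate differences = 285·205 − 310·415 = -70225.
∂h/∂x = [(-1.0)·205 − (-0.7)·415] / -70225 = -0.001218
∂h/∂y = [285·(-0.7) − 310·(-1.0)] / -70225 = -0.001574
Head at (442281, 5782895) = 405.7 + (-0.001218)·(480) + (-0.001574)·(585) = 404.20 m.
That is lower than the 404.7 m at W2, so the point is downgradient.

downgradient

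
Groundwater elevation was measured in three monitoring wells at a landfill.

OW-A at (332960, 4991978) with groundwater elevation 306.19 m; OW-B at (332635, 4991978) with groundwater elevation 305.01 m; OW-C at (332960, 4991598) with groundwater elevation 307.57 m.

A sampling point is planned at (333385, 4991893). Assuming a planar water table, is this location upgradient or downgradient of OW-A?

upgradient

∂h/∂x = (305.01 − 306.19) / (332635 − 332960) = +0.003631
∂h/∂y = (307.57 − 306.19) / (4991598 − 4991978) = -0.003632
Head at (333385, 4991893) = 306.19 + (+0.003631)·(425) + (-0.003632)·(-85) = 308.04 m.
That is higher than the 306.19 m at OW-A, so the point is upgradient.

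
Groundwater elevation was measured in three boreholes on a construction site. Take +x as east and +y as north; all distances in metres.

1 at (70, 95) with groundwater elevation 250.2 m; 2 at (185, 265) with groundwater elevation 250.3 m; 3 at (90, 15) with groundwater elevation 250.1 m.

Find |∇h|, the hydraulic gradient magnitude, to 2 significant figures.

0.0013

Taking 1 as reference: 2−1 = (115, 170, +0.1); 3−1 = (20, -80, -0.1).
Determinant of the coordinate differences = 115·(-80) − 20·170 = -12600.
∂h/∂x = [(+0.1)·(-80) − (-0.1)·170] / -12600 = -0.0007143
∂h/∂y = [115·(-0.1) − 20·(+0.1)] / -12600 = +0.001071
|∇h| = √(-0.0007143² + 0.001071²) = 0.001287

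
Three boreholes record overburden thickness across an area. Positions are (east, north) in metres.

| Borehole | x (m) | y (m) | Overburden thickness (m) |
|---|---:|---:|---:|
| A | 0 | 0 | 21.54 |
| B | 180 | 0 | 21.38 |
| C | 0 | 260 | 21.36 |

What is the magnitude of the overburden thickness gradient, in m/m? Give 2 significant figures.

∂d/∂x = (21.38 − 21.54) / (180 − 0) = -0.0008889
∂d/∂y = (21.36 − 21.54) / (260 − 0) = -0.0006923
|∇f| = √(-0.0008889² + -0.0006923²) = 0.001127 m/m

0.0011 m/m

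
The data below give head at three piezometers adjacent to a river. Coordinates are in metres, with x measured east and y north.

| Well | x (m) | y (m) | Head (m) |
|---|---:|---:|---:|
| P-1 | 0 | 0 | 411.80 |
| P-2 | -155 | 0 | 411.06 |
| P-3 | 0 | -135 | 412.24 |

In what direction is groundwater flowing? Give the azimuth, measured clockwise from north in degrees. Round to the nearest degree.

304°

∂h/∂x = (411.06 − 411.80) / (-155 − 0) = +0.004774
∂h/∂y = (412.24 − 411.80) / (-135 − 0) = -0.003259
Flow direction (−∇h) has components (-0.004774 E, +0.003259 N).
Azimuth = atan2(E, N) = atan2(-0.004774, +0.003259) = 304.3° ≈ 304°.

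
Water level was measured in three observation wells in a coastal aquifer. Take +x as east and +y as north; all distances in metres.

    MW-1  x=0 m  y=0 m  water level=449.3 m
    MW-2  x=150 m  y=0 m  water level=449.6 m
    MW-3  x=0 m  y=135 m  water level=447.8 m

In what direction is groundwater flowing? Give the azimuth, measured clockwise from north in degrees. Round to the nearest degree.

∂h/∂x = (449.6 − 449.3) / (150 − 0) = +0.002000
∂h/∂y = (447.8 − 449.3) / (135 − 0) = -0.01111
Flow direction (−∇h) has components (-0.002000 E, +0.01111 N).
Azimuth = atan2(E, N) = atan2(-0.002000, +0.01111) = 349.8° ≈ 350°.

350°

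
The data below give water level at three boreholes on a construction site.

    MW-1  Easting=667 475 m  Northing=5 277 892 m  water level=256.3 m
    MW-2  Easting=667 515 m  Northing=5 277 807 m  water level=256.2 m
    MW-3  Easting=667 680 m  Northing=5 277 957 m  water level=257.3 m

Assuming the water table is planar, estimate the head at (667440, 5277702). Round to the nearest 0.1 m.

255.6 m

With h = a·x + b·y + c and MW-1 as origin, the differences give:
  40·a + (-85)·b = -0.1
  205·a + 65·b = +1.0
Eliminate b (×65 and ×(-85), subtract): 20025·a = 78.50 → a = ∂h/∂x = +0.003920
Back-substitute: b = ∂h/∂y = +0.003021.
h(667440, 5277702) = 256.3 + (+0.003920)·(-35) + (+0.003021)·(-190) = 256.3 -0.137 -0.574 = 255.589 m.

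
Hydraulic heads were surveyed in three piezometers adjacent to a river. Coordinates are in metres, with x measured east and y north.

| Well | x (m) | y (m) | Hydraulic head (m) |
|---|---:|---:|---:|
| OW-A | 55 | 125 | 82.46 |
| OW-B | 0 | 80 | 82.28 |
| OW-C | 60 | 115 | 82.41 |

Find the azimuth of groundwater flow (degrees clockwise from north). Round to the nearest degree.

Taking OW-A as reference: OW-B−OW-A = (-55, -45, -0.18); OW-C−OW-A = (5, -10, -0.05).
Determinant of the coordinate differences = (-55)·(-10) − 5·(-45) = 775.
∂h/∂x = [(-0.18)·(-10) − (-0.05)·(-45)] / 775 = -0.0005806
∂h/∂y = [(-55)·(-0.05) − 5·(-0.18)] / 775 = +0.004710
Flow direction (−∇h) has components (+0.0005806 E, -0.004710 N).
Azimuth = atan2(E, N) = atan2(+0.0005806, -0.004710) = 173.0° ≈ 173°.

173°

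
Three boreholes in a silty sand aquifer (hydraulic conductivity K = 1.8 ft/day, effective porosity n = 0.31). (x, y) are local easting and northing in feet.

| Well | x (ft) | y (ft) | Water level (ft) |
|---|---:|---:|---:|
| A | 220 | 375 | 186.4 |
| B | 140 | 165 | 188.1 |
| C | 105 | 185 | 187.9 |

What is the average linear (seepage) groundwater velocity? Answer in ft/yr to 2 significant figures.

18 ft/yr

Taking A as reference: B−A = (-80, -210, +1.7); C−A = (-115, -190, +1.5).
Determinant of the coordinate differences = (-80)·(-190) − (-115)·(-210) = -8950.
∂h/∂x = [(+1.7)·(-190) − (+1.5)·(-210)] / -8950 = +0.0008939
∂h/∂y = [(-80)·(+1.5) − (-115)·(+1.7)] / -8950 = -0.008436
|∇h| = √(0.0008939² + -0.008436²) = 0.008483
Seepage velocity v = K·i/n = 1.8 × 0.008483 / 0.31 = 0.04926 ft/day = 17.99 ft/yr.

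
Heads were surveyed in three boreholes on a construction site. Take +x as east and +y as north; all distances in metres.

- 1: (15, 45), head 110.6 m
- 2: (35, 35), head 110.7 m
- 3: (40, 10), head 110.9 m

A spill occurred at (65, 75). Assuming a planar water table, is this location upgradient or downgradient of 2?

With h = a·x + b·y + c and 1 as origin, the differences give:
  20·a + (-10)·b = +0.1
  25·a + (-35)·b = +0.3
Eliminate b (×(-35) and ×(-10), subtract): -450·a = -0.50 → a = ∂h/∂x = +0.001111
Back-substitute: b = ∂h/∂y = -0.007778.
Head at (65, 75) = 110.6 + (+0.001111)·(50) + (-0.007778)·(30) = 110.42 m.
That is lower than the 110.7 m at 2, so the point is downgradient.

downgradient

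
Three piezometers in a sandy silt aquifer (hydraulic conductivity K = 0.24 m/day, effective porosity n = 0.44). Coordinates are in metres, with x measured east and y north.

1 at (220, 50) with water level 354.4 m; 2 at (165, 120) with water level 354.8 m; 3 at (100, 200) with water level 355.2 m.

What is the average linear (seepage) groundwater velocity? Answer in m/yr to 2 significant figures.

With h = a·x + b·y + c and 1 as origin, the differences give:
  (-55)·a + 70·b = +0.4
  (-120)·a + 150·b = +0.8
Eliminate b (×150 and ×70, subtract): 150·a = 4.00 → a = ∂h/∂x = +0.02667
Back-substitute: b = ∂h/∂y = +0.02667.
|∇h| = √(0.02667² + 0.02667²) = 0.03772
Seepage velocity v = K·i/n = 0.24 × 0.03772 / 0.44 = 0.02057 m/day = 7.513 m/yr.

7.5 m/yr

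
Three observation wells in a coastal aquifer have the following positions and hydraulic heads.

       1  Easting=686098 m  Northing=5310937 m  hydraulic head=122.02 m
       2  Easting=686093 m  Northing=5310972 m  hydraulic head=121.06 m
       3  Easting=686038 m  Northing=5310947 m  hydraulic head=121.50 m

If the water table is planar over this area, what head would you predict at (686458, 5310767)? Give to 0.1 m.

Differences from 1: to 2 (Δx, Δy, Δh) = (-5, 35, -0.96); to 3 = (-60, 10, -0.52).
Determinant of the coordinate differences = (-5)·10 − (-60)·35 = 2050.
∂h/∂x = [(-0.96)·10 − (-0.52)·35] / 2050 = +0.004195
∂h/∂y = [(-5)·(-0.52) − (-60)·(-0.96)] / 2050 = -0.02683
h(686458, 5310767) = 122.02 + (+0.004195)·(360) + (-0.02683)·(-170) = 122.02 +1.510 +4.561 = 128.091 m.

128.1 m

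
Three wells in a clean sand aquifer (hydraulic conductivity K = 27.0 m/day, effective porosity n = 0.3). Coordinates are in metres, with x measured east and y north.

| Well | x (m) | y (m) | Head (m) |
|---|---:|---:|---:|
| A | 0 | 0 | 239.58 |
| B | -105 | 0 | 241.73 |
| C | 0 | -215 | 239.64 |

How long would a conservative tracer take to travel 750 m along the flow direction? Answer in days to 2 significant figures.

410 days

∂h/∂x = (241.73 − 239.58) / (-105 − 0) = -0.02048
∂h/∂y = (239.64 − 239.58) / (-215 − 0) = -0.0002791
|∇h| = √(-0.02048² + -0.0002791²) = 0.02048
Seepage velocity v = K·i/n = 27.0 × 0.02048 / 0.3 = 1.843 m/day.
t = 750 / 1.843 = 406.9 days.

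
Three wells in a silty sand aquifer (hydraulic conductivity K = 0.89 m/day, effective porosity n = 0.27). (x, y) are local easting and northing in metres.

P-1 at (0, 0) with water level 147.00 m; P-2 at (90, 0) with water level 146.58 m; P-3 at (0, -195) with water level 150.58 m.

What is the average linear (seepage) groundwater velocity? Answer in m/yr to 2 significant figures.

23 m/yr

∂h/∂x = (146.58 − 147.00) / (90 − 0) = -0.004667
∂h/∂y = (150.58 − 147.00) / (-195 − 0) = -0.01836
|∇h| = √(-0.004667² + -0.01836²) = 0.01894
Seepage velocity v = K·i/n = 0.89 × 0.01894 / 0.27 = 0.06243 m/day = 22.8 m/yr.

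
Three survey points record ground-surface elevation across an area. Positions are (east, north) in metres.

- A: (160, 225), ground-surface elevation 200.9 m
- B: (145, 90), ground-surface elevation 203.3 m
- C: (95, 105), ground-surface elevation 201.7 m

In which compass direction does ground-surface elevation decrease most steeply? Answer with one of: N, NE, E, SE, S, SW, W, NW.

With z = a·x + b·y + c and A as origin, the differences give:
  (-15)·a + (-135)·b = +2.4
  (-65)·a + (-120)·b = +0.8
Eliminate b (×(-120) and ×(-135), subtract): -6975·a = -180.00 → a = ∂z/∂x = +0.02581
Back-substitute: b = ∂z/∂y = -0.02065.
Steepest decrease is along −∇f = (-0.02581 E, +0.02065 N) → northwest.

NW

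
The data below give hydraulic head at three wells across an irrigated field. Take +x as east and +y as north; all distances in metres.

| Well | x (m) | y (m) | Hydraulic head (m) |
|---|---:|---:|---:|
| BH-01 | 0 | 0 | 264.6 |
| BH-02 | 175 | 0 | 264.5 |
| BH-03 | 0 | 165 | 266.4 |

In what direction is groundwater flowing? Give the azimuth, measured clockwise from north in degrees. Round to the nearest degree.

∂h/∂x = (264.5 − 264.6) / (175 − 0) = -0.0005714
∂h/∂y = (266.4 − 264.6) / (165 − 0) = +0.01091
Flow direction (−∇h) has components (+0.0005714 E, -0.01091 N).
Azimuth = atan2(E, N) = atan2(+0.0005714, -0.01091) = 177.0° ≈ 177°.

177°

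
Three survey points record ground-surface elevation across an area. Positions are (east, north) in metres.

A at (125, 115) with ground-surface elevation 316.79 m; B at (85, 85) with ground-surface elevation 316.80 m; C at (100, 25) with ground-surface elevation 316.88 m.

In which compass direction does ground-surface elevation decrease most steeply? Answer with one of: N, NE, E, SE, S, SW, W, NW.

NW

With z = a·x + b·y + c and A as origin, the differences give:
  (-40)·a + (-30)·b = +0.01
  (-25)·a + (-90)·b = +0.09
Eliminate b (×(-90) and ×(-30), subtract): 2850·a = 1.800 → a = ∂z/∂x = +0.0006316
Back-substitute: b = ∂z/∂y = -0.001175.
Steepest decrease is along −∇f = (-0.0006316 E, +0.001175 N) → northwest.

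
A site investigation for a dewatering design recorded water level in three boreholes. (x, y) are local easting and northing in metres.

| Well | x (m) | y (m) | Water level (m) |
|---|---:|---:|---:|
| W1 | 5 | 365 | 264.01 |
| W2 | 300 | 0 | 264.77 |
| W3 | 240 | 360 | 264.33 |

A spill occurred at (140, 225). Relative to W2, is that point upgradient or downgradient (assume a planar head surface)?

Taking W1 as reference: W2−W1 = (295, -365, +0.76); W3−W1 = (235, -5, +0.32).
Solve a·Δx + b·Δy = Δh: det = 295·(-5) − 235·(-365) = 84300.
∂h/∂x = [(+0.76)·(-5) − (+0.32)·(-365)] / 84300 = +0.001340
∂h/∂y = [295·(+0.32) − 235·(+0.76)] / 84300 = -0.0009988
Head at (140, 225) = 264.01 + (+0.001340)·(135) + (-0.0009988)·(-140) = 264.33 m.
That is lower than the 264.77 m at W2, so the point is downgradient.

downgradient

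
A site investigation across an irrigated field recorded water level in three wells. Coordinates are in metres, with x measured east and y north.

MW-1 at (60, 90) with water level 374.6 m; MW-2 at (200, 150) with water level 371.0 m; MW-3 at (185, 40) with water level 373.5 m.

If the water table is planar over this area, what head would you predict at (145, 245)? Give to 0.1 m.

370.0 m

Differences from MW-1: to MW-2 (Δx, Δy, Δh) = (140, 60, -3.6); to MW-3 = (125, -50, -1.1).
Determinant of the coordinate differences = 140·(-50) − 125·60 = -14500.
∂h/∂x = [(-3.6)·(-50) − (-1.1)·60] / -14500 = -0.01697
∂h/∂y = [140·(-1.1) − 125·(-3.6)] / -14500 = -0.02041
h(145, 245) = 374.6 + (-0.01697)·(85) + (-0.02041)·(155) = 374.6 -1.442 -3.164 = 369.994 m.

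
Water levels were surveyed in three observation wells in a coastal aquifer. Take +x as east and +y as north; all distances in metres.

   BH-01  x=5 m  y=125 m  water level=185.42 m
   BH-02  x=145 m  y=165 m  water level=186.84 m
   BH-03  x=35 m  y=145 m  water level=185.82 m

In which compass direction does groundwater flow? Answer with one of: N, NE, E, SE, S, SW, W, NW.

SW

With h = a·x + b·y + c and BH-01 as origin, the differences give:
  140·a + 40·b = +1.42
  30·a + 20·b = +0.40
Eliminate b (×20 and ×40, subtract): 1600·a = 12.400 → a = ∂h/∂x = +0.007750
Back-substitute: b = ∂h/∂y = +0.008375.
Flow = −∇h = (-0.007750 east, -0.008375 north), which points southwest.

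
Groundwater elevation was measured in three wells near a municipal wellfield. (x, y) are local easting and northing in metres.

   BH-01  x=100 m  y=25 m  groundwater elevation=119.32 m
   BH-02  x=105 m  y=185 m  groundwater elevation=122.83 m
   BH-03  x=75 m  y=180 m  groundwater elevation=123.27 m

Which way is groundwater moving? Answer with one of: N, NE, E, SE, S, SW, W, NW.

SE

Differences from BH-01: to BH-02 (Δx, Δy, Δh) = (5, 160, +3.51); to BH-03 = (-25, 155, +3.95).
Solve a·Δx + b·Δy = Δh: det = 5·155 − (-25)·160 = 4775.
∂h/∂x = [(+3.51)·155 − (+3.95)·160] / 4775 = -0.01842
∂h/∂y = [5·(+3.95) − (-25)·(+3.51)] / 4775 = +0.02251
Flow = −∇h = (+0.01842 east, -0.02251 north), which points southeast.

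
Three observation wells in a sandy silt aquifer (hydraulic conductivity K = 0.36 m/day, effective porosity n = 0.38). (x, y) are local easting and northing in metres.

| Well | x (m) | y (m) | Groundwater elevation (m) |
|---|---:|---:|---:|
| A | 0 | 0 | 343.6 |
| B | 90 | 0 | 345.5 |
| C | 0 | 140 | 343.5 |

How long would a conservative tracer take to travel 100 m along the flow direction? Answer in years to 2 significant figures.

14 years

∂h/∂x = (345.5 − 343.6) / (90 − 0) = +0.02111
∂h/∂y = (343.5 − 343.6) / (140 − 0) = -0.0007143
|∇h| = √(0.02111² + -0.0007143²) = 0.02112
Seepage velocity v = K·i/n = 0.36 × 0.02112 / 0.38 = 0.02001 m/day.
t = 100 / 0.02001 = 4998 days = 13.7 years.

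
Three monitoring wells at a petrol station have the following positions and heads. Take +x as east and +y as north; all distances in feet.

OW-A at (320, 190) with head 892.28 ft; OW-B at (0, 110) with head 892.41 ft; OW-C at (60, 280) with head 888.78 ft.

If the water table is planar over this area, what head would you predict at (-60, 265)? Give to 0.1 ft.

888.5 ft

With h = a·x + b·y + c and OW-A as origin, the differences give:
  (-320)·a + (-80)·b = +0.13
  (-260)·a + 90·b = -3.50
Eliminate b (×90 and ×(-80), subtract): -49600·a = -268.300 → a = ∂h/∂x = +0.005409
Back-substitute: b = ∂h/∂y = -0.02326.
h(-60, 265) = 892.28 + (+0.005409)·(-380) + (-0.02326)·(75) = 892.28 -2.056 -1.745 = 888.480 ft.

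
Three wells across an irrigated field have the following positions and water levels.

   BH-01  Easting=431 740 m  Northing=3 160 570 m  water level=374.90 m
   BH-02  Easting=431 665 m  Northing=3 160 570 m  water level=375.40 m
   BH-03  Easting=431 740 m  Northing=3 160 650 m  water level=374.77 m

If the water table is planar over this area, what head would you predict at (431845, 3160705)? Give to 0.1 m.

374.0 m

∂h/∂x = (375.40 − 374.90) / (431665 − 431740) = -0.006667
∂h/∂y = (374.77 − 374.90) / (3160650 − 3160570) = -0.001625
h(431845, 3160705) = 374.90 + (-0.006667)·(105) + (-0.001625)·(135) = 374.90 -0.700 -0.219 = 373.981 m.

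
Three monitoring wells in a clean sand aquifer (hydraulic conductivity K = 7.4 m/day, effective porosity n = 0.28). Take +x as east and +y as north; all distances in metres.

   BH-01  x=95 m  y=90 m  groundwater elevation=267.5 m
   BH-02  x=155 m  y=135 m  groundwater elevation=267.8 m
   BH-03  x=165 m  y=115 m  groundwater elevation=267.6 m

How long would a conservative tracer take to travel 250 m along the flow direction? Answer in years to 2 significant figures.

With h = a·x + b·y + c and BH-01 as origin, the differences give:
  60·a + 45·b = +0.3
  70·a + 25·b = +0.1
Eliminate b (×25 and ×45, subtract): -1650·a = 3.00 → a = ∂h/∂x = -0.001818
Back-substitute: b = ∂h/∂y = +0.009091.
|∇h| = √(-0.001818² + 0.009091²) = 0.009271
Seepage velocity v = K·i/n = 7.4 × 0.009271 / 0.28 = 0.245 m/day.
t = 250 / 0.245 = 1020 days = 2.79 years.

2.8 years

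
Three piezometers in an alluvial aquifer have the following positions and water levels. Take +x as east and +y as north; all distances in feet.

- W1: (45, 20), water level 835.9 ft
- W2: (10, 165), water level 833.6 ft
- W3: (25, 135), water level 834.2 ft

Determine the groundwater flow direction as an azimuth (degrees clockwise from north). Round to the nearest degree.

Taking W1 as reference: W2−W1 = (-35, 145, -2.3); W3−W1 = (-20, 115, -1.7).
Determinant of the coordinate differences = (-35)·115 − (-20)·145 = -1125.
∂h/∂x = [(-2.3)·115 − (-1.7)·145] / -1125 = +0.01600
∂h/∂y = [(-35)·(-1.7) − (-20)·(-2.3)] / -1125 = -0.01200
Flow direction (−∇h) has components (-0.01600 E, +0.01200 N).
Azimuth = atan2(E, N) = atan2(-0.01600, +0.01200) = 306.9° ≈ 307°.

307°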